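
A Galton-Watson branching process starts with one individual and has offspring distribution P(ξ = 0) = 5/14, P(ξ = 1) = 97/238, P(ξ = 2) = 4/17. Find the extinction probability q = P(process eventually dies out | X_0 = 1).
q = 1

Mean offspring μ = 0·5/14 + 1·97/238 + 2·4/17 = 209/238 ≤ 1. For μ ≤ 1 with offspring not concentrated at 1, the Galton-Watson process goes extinct almost surely, so q = 1.
(Algebraic check: The pgf is f(s) = 5/14 + 97/238·s + 4/17·s². The extinction probability q is the smallest fixed point of f in [0, 1]. Setting s = f(s):
  4/17·s² + (97/238 − 1)·s + 5/14 = 0
  4/17·s² − (5/14 + 4/17)·s + 5/14 = 0
which factors as (s − 1)·(4/17·s − 5/14) = 0, giving roots s = 1 and s = (5/14)/(4/17) = 85/56. Since 85/56 ≥ 1, the smallest root in [0, 1] is s = 1.)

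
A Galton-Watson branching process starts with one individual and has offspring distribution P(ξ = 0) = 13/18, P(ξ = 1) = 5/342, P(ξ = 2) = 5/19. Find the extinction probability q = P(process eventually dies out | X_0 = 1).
q = 1

Mean offspring μ = 0·13/18 + 1·5/342 + 2·5/19 = 185/342 ≤ 1. For μ ≤ 1 with offspring not concentrated at 1, the Galton-Watson process goes extinct almost surely, so q = 1.
(Algebraic check: The pgf is f(s) = 13/18 + 5/342·s + 5/19·s². The extinction probability q is the smallest fixed point of f in [0, 1]. Setting s = f(s):
  5/19·s² + (5/342 − 1)·s + 13/18 = 0
  5/19·s² − (13/18 + 5/19)·s + 13/18 = 0
which factors as (s − 1)·(5/19·s − 13/18) = 0, giving roots s = 1 and s = (13/18)/(5/19) = 247/90. Since 247/90 ≥ 1, the smallest root in [0, 1] is s = 1.)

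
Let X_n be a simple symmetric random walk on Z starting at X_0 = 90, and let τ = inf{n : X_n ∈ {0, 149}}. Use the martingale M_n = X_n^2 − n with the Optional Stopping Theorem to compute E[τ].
E[τ] = 5310

M_n = X_n^2 − n is a martingale (since E[X_{n+1}^2 | F_n] = X_n^2 + 1). By OST (τ has finite mean in a bounded region), E[M_τ] = E[M_0] = X_0^2 − 0 = 90^2 = 8100. Also E[M_τ] = E[X_τ^2] − E[τ]. The walk exits at 0 or 149, with P(hit 149 first) = 90/149, so E[X_τ^2] = 149^2 · 90/149 + 0 = 13410. Thus E[τ] = E[X_τ^2] − E[M_τ] = 13410 − 8100 = 5310 = 90(149 − 90) = 5310.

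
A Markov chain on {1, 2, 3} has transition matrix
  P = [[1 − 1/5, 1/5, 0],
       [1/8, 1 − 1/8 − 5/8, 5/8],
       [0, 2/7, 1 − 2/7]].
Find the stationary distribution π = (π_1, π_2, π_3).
π = (10/61, 16/61, 35/61)

This is a birth-death chain on three states, which satisfies detailed balance: π_1 · P_{12} = π_2 · P_{21} and π_2 · P_{23} = π_3 · P_{32}.
From π_1 · 1/5 = π_2 · 1/8: π_2/π_1 = (1/5)/(1/8) = 8/5.
From π_2 · 5/8 = π_3 · 2/7: π_3/π_2 = (5/8)/(2/7) = 35/16.
Take π_1 proportional to 1; then unnormalized π = (1, 8/5, 7/2). Normalize by dividing by the sum 61/10:
  π = (10/61, 16/61, 35/61).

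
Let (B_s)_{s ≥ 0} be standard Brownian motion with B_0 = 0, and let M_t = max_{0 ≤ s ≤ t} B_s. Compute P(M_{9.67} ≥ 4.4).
P(M_{9.67} ≥ 4.4) = 2·P(B_{9.67} ≥ 4.4) = 2(1 − Φ(4.4/√9.67)) ≈ 0.1571

By the reflection principle for Brownian motion, P(M_t ≥ a) = 2 · P(B_t ≥ a) for a ≥ 0. Since B_t ~ N(0, t), P(B_t ≥ 4.4) = 1 − Φ(4.4/√t) = 1 − Φ(4.4/√9.67) = 1 − Φ(1.4149). So
  P(M_{9.67} ≥ 4.4) = 2(1 − Φ(1.4149)) ≈ 0.1571.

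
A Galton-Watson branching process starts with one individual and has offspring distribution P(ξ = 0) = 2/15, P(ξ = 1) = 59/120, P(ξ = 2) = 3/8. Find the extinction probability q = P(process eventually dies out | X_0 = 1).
q = 16/45

The pgf is f(s) = 2/15 + 59/120·s + 3/8·s². The extinction probability q is the smallest fixed point of f in [0, 1]. Setting s = f(s):
  3/8·s² + (59/120 − 1)·s + 2/15 = 0
  3/8·s² − (2/15 + 3/8)·s + 2/15 = 0
which factors as (s − 1)·(3/8·s − 2/15) = 0, giving roots s = 1 and s = (2/15)/(3/8) = 16/45.
Mean offspring μ = 59/120 + 2·3/8 = 149/120 > 1 (supercritical), so q < 1. The extinction probability is the smaller root: q = (2/15)/(3/8) = 16/45.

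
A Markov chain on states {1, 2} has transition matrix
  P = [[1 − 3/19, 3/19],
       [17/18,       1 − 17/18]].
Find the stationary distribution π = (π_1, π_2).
π_1 = 323/377, π_2 = 54/377

Solve πP = π with π_1 + π_2 = 1. From πP = π: π_1 · (1 − 3/19) + π_2 · 17/18 = π_1 ⇒ π_2 · 17/18 = π_1 · 3/19 ⇒ π_2/π_1 = (3/19)/(17/18) = 54/323. Together with π_1 + π_2 = 1:
  π_1 = (17/18)/(3/19 + 17/18) = (17/18)/(377/342) = 323/377,
  π_2 = (3/19)/(3/19 + 17/18) = (3/19)/(377/342) = 54/377.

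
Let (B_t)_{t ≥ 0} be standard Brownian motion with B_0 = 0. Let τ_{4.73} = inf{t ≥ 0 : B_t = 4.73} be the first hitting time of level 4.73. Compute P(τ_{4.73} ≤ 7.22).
P(τ_{4.73} ≤ 7.22) = 2(1 − Φ(4.73/√7.22)) = 2(1 − Φ(1.7603)) ≈ 0.0784

By the reflection principle for standard BM, P(τ_b ≤ t) = 2 · P(B_t ≥ b). Since B_t ~ N(0, t), P(B_t ≥ 4.73) = 1 − Φ(4.73/√t) = 1 − Φ(4.73/√7.22) = 1 − Φ(1.7603) ≈ 0.03918. Doubling: P(τ_{4.73} ≤ 7.22) ≈ 2 · 0.03918 = 0.07836 ≈ 0.0784.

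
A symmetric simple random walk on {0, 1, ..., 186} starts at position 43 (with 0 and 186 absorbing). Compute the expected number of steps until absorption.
E[τ | X_0 = 43] = 6149

Let v_k = E[τ | X_0 = k]. Boundary: v_0 = v_186 = 0. Recurrence: v_k = 1 + (v_{k-1} + v_{k+1})/2 for 1 ≤ k ≤ 185. The particular solution to v_k − (v_{k-1} + v_{k+1})/2 = 1 is v_k = −k^2. Adding homogeneous solution A + B k and matching boundaries gives v_k = k (186 − k). Substituting k = 43: v_43 = 43 · 143 = 6149.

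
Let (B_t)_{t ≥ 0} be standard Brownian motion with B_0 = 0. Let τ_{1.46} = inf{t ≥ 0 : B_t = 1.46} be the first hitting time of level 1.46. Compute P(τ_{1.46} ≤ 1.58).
P(τ_{1.46} ≤ 1.58) = 2(1 − Φ(1.46/√1.58)) = 2(1 − Φ(1.1615)) ≈ 0.2454

By the reflection principle for standard BM, P(τ_b ≤ t) = 2 · P(B_t ≥ b). Since B_t ~ N(0, t), P(B_t ≥ 1.46) = 1 − Φ(1.46/√t) = 1 − Φ(1.46/√1.58) = 1 − Φ(1.1615) ≈ 0.12272. Doubling: P(τ_{1.46} ≤ 1.58) ≈ 2 · 0.12272 = 0.24544 ≈ 0.2454.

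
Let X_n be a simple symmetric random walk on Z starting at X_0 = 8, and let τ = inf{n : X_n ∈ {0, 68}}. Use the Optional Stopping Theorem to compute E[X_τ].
E[X_τ] = 8

X_n is a martingale and τ is a bounded-mean stopping time (indeed τ is finite a.s. with bounded expectation since the walk is in a bounded region). By the OST, E[X_τ] = E[X_0] = 8. Equivalently: E[X_τ] = 68 · P(hit 68 first) + 0 · P(hit 0 first) = 68 · (8/68) = 8.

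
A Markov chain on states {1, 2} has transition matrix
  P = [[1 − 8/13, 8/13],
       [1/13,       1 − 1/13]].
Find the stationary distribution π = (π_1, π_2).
π_1 = 1/9, π_2 = 8/9

Solve πP = π with π_1 + π_2 = 1. From πP = π: π_1 · (1 − 8/13) + π_2 · 1/13 = π_1 ⇒ π_2 · 1/13 = π_1 · 8/13 ⇒ π_2/π_1 = (8/13)/(1/13) = 8. Together with π_1 + π_2 = 1:
  π_1 = (1/13)/(8/13 + 1/13) = (1/13)/(9/13) = 1/9,
  π_2 = (8/13)/(8/13 + 1/13) = (8/13)/(9/13) = 8/9.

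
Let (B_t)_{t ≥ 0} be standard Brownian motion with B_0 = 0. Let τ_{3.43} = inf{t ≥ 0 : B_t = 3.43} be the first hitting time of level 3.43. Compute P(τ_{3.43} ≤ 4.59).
P(τ_{3.43} ≤ 4.59) = 2(1 − Φ(3.43/√4.59)) = 2(1 − Φ(1.6010)) ≈ 0.1094

By the reflection principle for standard BM, P(τ_b ≤ t) = 2 · P(B_t ≥ b). Since B_t ~ N(0, t), P(B_t ≥ 3.43) = 1 − Φ(3.43/√t) = 1 − Φ(3.43/√4.59) = 1 − Φ(1.6010) ≈ 0.05469. Doubling: P(τ_{3.43} ≤ 4.59) ≈ 2 · 0.05469 = 0.10938 ≈ 0.1094.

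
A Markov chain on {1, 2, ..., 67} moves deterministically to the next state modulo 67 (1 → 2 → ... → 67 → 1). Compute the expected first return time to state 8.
E[T_8 | X_0 = 8] = 67

The chain cycles deterministically, so starting at state 8 it returns in exactly 67 steps. Equivalently, the stationary distribution is uniform π_j = 1/67 for every state j, so by Kac's formula E[T_8] = 1/π_8 = 67.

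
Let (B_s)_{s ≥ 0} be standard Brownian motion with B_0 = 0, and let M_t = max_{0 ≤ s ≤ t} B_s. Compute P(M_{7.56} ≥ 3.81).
P(M_{7.56} ≥ 3.81) = 2·P(B_{7.56} ≥ 3.81) = 2(1 − Φ(3.81/√7.56)) ≈ 0.1658

By the reflection principle for Brownian motion, P(M_t ≥ a) = 2 · P(B_t ≥ a) for a ≥ 0. Since B_t ~ N(0, t), P(B_t ≥ 3.81) = 1 − Φ(3.81/√t) = 1 − Φ(3.81/√7.56) = 1 − Φ(1.3857). So
  P(M_{7.56} ≥ 3.81) = 2(1 − Φ(1.3857)) ≈ 0.1658.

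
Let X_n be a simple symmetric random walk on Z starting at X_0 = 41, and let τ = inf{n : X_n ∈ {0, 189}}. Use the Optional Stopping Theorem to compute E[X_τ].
E[X_τ] = 41

X_n is a martingale and τ is a bounded-mean stopping time (indeed τ is finite a.s. with bounded expectation since the walk is in a bounded region). By the OST, E[X_τ] = E[X_0] = 41. Equivalently: E[X_τ] = 189 · P(hit 189 first) + 0 · P(hit 0 first) = 189 · (41/189) = 41.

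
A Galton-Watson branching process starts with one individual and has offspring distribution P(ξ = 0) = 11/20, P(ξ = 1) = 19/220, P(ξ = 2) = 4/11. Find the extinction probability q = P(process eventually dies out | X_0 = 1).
q = 1

Mean offspring μ = 0·11/20 + 1·19/220 + 2·4/11 = 179/220 ≤ 1. For μ ≤ 1 with offspring not concentrated at 1, the Galton-Watson process goes extinct almost surely, so q = 1.
(Algebraic check: The pgf is f(s) = 11/20 + 19/220·s + 4/11·s². The extinction probability q is the smallest fixed point of f in [0, 1]. Setting s = f(s):
  4/11·s² + (19/220 − 1)·s + 11/20 = 0
  4/11·s² − (11/20 + 4/11)·s + 11/20 = 0
which factors as (s − 1)·(4/11·s − 11/20) = 0, giving roots s = 1 and s = (11/20)/(4/11) = 121/80. Since 121/80 ≥ 1, the smallest root in [0, 1] is s = 1.)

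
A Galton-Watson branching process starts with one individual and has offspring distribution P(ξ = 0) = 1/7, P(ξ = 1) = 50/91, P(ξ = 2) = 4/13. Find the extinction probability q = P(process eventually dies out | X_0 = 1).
q = 13/28

The pgf is f(s) = 1/7 + 50/91·s + 4/13·s². The extinction probability q is the smallest fixed point of f in [0, 1]. Setting s = f(s):
  4/13·s² + (50/91 − 1)·s + 1/7 = 0
  4/13·s² − (1/7 + 4/13)·s + 1/7 = 0
which factors as (s − 1)·(4/13·s − 1/7) = 0, giving roots s = 1 and s = (1/7)/(4/13) = 13/28.
Mean offspring μ = 50/91 + 2·4/13 = 106/91 > 1 (supercritical), so q < 1. The extinction probability is the smaller root: q = (1/7)/(4/13) = 13/28.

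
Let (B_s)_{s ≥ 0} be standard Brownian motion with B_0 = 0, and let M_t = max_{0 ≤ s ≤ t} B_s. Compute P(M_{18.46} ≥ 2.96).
P(M_{18.46} ≥ 2.96) = 2·P(B_{18.46} ≥ 2.96) = 2(1 − Φ(2.96/√18.46)) ≈ 0.4909

By the reflection principle for Brownian motion, P(M_t ≥ a) = 2 · P(B_t ≥ a) for a ≥ 0. Since B_t ~ N(0, t), P(B_t ≥ 2.96) = 1 − Φ(2.96/√t) = 1 − Φ(2.96/√18.46) = 1 − Φ(0.6889). So
  P(M_{18.46} ≥ 2.96) = 2(1 − Φ(0.6889)) ≈ 0.4909.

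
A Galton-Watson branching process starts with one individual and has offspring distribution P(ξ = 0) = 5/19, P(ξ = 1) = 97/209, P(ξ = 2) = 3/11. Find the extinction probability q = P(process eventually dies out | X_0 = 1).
q = 55/57

The pgf is f(s) = 5/19 + 97/209·s + 3/11·s². The extinction probability q is the smallest fixed point of f in [0, 1]. Setting s = f(s):
  3/11·s² + (97/209 − 1)·s + 5/19 = 0
  3/11·s² − (5/19 + 3/11)·s + 5/19 = 0
which factors as (s − 1)·(3/11·s − 5/19) = 0, giving roots s = 1 and s = (5/19)/(3/11) = 55/57.
Mean offspring μ = 97/209 + 2·3/11 = 211/209 > 1 (supercritical), so q < 1. The extinction probability is the smaller root: q = (5/19)/(3/11) = 55/57.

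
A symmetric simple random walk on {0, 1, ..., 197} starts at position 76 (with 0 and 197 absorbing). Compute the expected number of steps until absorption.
E[τ | X_0 = 76] = 9196

Let v_k = E[τ | X_0 = k]. Boundary: v_0 = v_197 = 0. Recurrence: v_k = 1 + (v_{k-1} + v_{k+1})/2 for 1 ≤ k ≤ 196. The particular solution to v_k − (v_{k-1} + v_{k+1})/2 = 1 is v_k = −k^2. Adding homogeneous solution A + B k and matching boundaries gives v_k = k (197 − k). Substituting k = 76: v_76 = 76 · 121 = 9196.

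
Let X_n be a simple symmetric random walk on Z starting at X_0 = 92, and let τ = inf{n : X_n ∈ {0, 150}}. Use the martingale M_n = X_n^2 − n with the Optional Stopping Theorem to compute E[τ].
E[τ] = 5336

M_n = X_n^2 − n is a martingale (since E[X_{n+1}^2 | F_n] = X_n^2 + 1). By OST (τ has finite mean in a bounded region), E[M_τ] = E[M_0] = X_0^2 − 0 = 92^2 = 8464. Also E[M_τ] = E[X_τ^2] − E[τ]. The walk exits at 0 or 150, with P(hit 150 first) = 92/150, so E[X_τ^2] = 150^2 · 92/150 + 0 = 13800. Thus E[τ] = E[X_τ^2] − E[M_τ] = 13800 − 8464 = 5336 = 92(150 − 92) = 5336.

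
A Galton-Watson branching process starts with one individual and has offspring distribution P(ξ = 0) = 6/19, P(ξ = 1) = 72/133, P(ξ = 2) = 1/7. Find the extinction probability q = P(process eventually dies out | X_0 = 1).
q = 1

Mean offspring μ = 0·6/19 + 1·72/133 + 2·1/7 = 110/133 ≤ 1. For μ ≤ 1 with offspring not concentrated at 1, the Galton-Watson process goes extinct almost surely, so q = 1.
(Algebraic check: The pgf is f(s) = 6/19 + 72/133·s + 1/7·s². The extinction probability q is the smallest fixed point of f in [0, 1]. Setting s = f(s):
  1/7·s² + (72/133 − 1)·s + 6/19 = 0
  1/7·s² − (6/19 + 1/7)·s + 6/19 = 0
which factors as (s − 1)·(1/7·s − 6/19) = 0, giving roots s = 1 and s = (6/19)/(1/7) = 42/19. Since 42/19 ≥ 1, the smallest root in [0, 1] is s = 1.)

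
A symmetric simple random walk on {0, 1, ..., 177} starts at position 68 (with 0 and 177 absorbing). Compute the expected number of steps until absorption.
E[τ | X_0 = 68] = 7412

Let v_k = E[τ | X_0 = k]. Boundary: v_0 = v_177 = 0. Recurrence: v_k = 1 + (v_{k-1} + v_{k+1})/2 for 1 ≤ k ≤ 176. The particular solution to v_k − (v_{k-1} + v_{k+1})/2 = 1 is v_k = −k^2. Adding homogeneous solution A + B k and matching boundaries gives v_k = k (177 − k). Substituting k = 68: v_68 = 68 · 109 = 7412.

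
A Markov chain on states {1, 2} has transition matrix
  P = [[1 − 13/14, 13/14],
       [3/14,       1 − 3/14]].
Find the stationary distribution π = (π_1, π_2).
π_1 = 3/16, π_2 = 13/16

Solve πP = π with π_1 + π_2 = 1. From πP = π: π_1 · (1 − 13/14) + π_2 · 3/14 = π_1 ⇒ π_2 · 3/14 = π_1 · 13/14 ⇒ π_2/π_1 = (13/14)/(3/14) = 13/3. Together with π_1 + π_2 = 1:
  π_1 = (3/14)/(13/14 + 3/14) = (3/14)/(8/7) = 3/16,
  π_2 = (13/14)/(13/14 + 3/14) = (13/14)/(8/7) = 13/16.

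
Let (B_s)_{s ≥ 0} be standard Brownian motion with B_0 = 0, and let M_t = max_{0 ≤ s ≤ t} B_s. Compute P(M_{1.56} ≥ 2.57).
P(M_{1.56} ≥ 2.57) = 2·P(B_{1.56} ≥ 2.57) = 2(1 − Φ(2.57/√1.56)) ≈ 0.0396

By the reflection principle for Brownian motion, P(M_t ≥ a) = 2 · P(B_t ≥ a) for a ≥ 0. Since B_t ~ N(0, t), P(B_t ≥ 2.57) = 1 − Φ(2.57/√t) = 1 − Φ(2.57/√1.56) = 1 − Φ(2.0576). So
  P(M_{1.56} ≥ 2.57) = 2(1 − Φ(2.0576)) ≈ 0.0396.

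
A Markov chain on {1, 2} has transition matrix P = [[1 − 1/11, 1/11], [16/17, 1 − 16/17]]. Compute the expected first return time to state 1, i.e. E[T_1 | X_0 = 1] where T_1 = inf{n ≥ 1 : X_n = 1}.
E[T_1 | X_0 = 1] = 1/π_1 = 193/176

For an irreducible recurrent Markov chain with stationary distribution π, E[T_i | X_0 = i] = 1/π_i (Kac's formula). Here π_1 = (16/17)/(1/11 + 16/17) = (16/17)/(193/187) = 176/193, so E[T_1 | X_0 = 1] = 1/π_1 = (1/11 + 16/17)/(16/17) = (193/187)/(16/17) = 193/176.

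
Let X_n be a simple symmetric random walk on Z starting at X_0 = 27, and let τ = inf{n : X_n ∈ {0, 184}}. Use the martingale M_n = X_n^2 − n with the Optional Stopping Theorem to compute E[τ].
E[τ] = 4239

M_n = X_n^2 − n is a martingale (since E[X_{n+1}^2 | F_n] = X_n^2 + 1). By OST (τ has finite mean in a bounded region), E[M_τ] = E[M_0] = X_0^2 − 0 = 27^2 = 729. Also E[M_τ] = E[X_τ^2] − E[τ]. The walk exits at 0 or 184, with P(hit 184 first) = 27/184, so E[X_τ^2] = 184^2 · 27/184 + 0 = 4968. Thus E[τ] = E[X_τ^2] − E[M_τ] = 4968 − 729 = 4239 = 27(184 − 27) = 4239.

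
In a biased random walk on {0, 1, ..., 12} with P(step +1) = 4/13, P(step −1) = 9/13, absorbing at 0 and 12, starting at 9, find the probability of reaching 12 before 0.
P(hit 12 before 0) = (1 − (9/4)^9) / (1 − (9/4)^12) = 37260352/424680841

Let u_k denote P(reach 12 before 0 | start at k). Boundary: u_0 = 0, u_12 = 1. Recurrence: u_k = 4/13·u_{k+1} + 9/13·u_{k-1} for 1 ≤ k ≤ 11. Try u_k = A + B·r^k with r = q/p = (9/13)/(4/13) = 9/4. Substitution satisfies the recurrence; boundary conditions give:
  u_k = (1 − r^k) / (1 − r^N) = (1 − (9/4)^9) / (1 − (9/4)^12) = 37260352/424680841.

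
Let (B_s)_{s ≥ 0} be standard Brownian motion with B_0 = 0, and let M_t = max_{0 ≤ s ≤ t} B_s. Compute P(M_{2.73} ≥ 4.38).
P(M_{2.73} ≥ 4.38) = 2·P(B_{2.73} ≥ 4.38) = 2(1 − Φ(4.38/√2.73)) ≈ 0.0080

By the reflection principle for Brownian motion, P(M_t ≥ a) = 2 · P(B_t ≥ a) for a ≥ 0. Since B_t ~ N(0, t), P(B_t ≥ 4.38) = 1 − Φ(4.38/√t) = 1 − Φ(4.38/√2.73) = 1 − Φ(2.6509). So
  P(M_{2.73} ≥ 4.38) = 2(1 − Φ(2.6509)) ≈ 0.0080.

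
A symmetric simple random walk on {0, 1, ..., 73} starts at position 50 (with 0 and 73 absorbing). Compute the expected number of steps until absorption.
E[τ | X_0 = 50] = 1150

Let v_k = E[τ | X_0 = k]. Boundary: v_0 = v_73 = 0. Recurrence: v_k = 1 + (v_{k-1} + v_{k+1})/2 for 1 ≤ k ≤ 72. The particular solution to v_k − (v_{k-1} + v_{k+1})/2 = 1 is v_k = −k^2. Adding homogeneous solution A + B k and matching boundaries gives v_k = k (73 − k). Substituting k = 50: v_50 = 50 · 23 = 1150.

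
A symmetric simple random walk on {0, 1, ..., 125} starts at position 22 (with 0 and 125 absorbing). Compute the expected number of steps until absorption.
E[τ | X_0 = 22] = 2266

Let v_k = E[τ | X_0 = k]. Boundary: v_0 = v_125 = 0. Recurrence: v_k = 1 + (v_{k-1} + v_{k+1})/2 for 1 ≤ k ≤ 124. The particular solution to v_k − (v_{k-1} + v_{k+1})/2 = 1 is v_k = −k^2. Adding homogeneous solution A + B k and matching boundaries gives v_k = k (125 − k). Substituting k = 22: v_22 = 22 · 103 = 2266.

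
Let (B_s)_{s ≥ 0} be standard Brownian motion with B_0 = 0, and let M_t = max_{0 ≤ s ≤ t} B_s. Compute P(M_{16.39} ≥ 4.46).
P(M_{16.39} ≥ 4.46) = 2·P(B_{16.39} ≥ 4.46) = 2(1 − Φ(4.46/√16.39)) ≈ 0.2706

By the reflection principle for Brownian motion, P(M_t ≥ a) = 2 · P(B_t ≥ a) for a ≥ 0. Since B_t ~ N(0, t), P(B_t ≥ 4.46) = 1 − Φ(4.46/√t) = 1 − Φ(4.46/√16.39) = 1 − Φ(1.1017). So
  P(M_{16.39} ≥ 4.46) = 2(1 − Φ(1.1017)) ≈ 0.2706.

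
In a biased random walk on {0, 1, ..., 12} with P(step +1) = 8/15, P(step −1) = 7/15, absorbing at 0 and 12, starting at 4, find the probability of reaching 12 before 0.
P(hit 12 before 0) = (1 − (7/8)^4) / (1 − (7/8)^12) = 16777216/32376513

Let u_k denote P(reach 12 before 0 | start at k). Boundary: u_0 = 0, u_12 = 1. Recurrence: u_k = 8/15·u_{k+1} + 7/15·u_{k-1} for 1 ≤ k ≤ 11. Try u_k = A + B·r^k with r = q/p = (7/15)/(8/15) = 7/8. Substitution satisfies the recurrence; boundary conditions give:
  u_k = (1 − r^k) / (1 − r^N) = (1 − (7/8)^4) / (1 − (7/8)^12) = 16777216/32376513.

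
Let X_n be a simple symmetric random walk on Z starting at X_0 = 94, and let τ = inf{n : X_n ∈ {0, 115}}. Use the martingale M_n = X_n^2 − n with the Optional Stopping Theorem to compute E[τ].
E[τ] = 1974

M_n = X_n^2 − n is a martingale (since E[X_{n+1}^2 | F_n] = X_n^2 + 1). By OST (τ has finite mean in a bounded region), E[M_τ] = E[M_0] = X_0^2 − 0 = 94^2 = 8836. Also E[M_τ] = E[X_τ^2] − E[τ]. The walk exits at 0 or 115, with P(hit 115 first) = 94/115, so E[X_τ^2] = 115^2 · 94/115 + 0 = 10810. Thus E[τ] = E[X_τ^2] − E[M_τ] = 10810 − 8836 = 1974 = 94(115 − 94) = 1974.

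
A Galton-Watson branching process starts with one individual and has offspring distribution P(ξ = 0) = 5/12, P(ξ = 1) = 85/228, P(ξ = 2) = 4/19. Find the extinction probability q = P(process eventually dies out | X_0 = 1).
q = 1

Mean offspring μ = 0·5/12 + 1·85/228 + 2·4/19 = 181/228 ≤ 1. For μ ≤ 1 with offspring not concentrated at 1, the Galton-Watson process goes extinct almost surely, so q = 1.
(Algebraic check: The pgf is f(s) = 5/12 + 85/228·s + 4/19·s². The extinction probability q is the smallest fixed point of f in [0, 1]. Setting s = f(s):
  4/19·s² + (85/228 − 1)·s + 5/12 = 0
  4/19·s² − (5/12 + 4/19)·s + 5/12 = 0
which factors as (s − 1)·(4/19·s − 5/12) = 0, giving roots s = 1 and s = (5/12)/(4/19) = 95/48. Since 95/48 ≥ 1, the smallest root in [0, 1] is s = 1.)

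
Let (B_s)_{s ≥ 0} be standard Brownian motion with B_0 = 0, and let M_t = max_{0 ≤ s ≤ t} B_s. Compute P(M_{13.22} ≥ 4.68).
P(M_{13.22} ≥ 4.68) = 2·P(B_{13.22} ≥ 4.68) = 2(1 − Φ(4.68/√13.22)) ≈ 0.1980

By the reflection principle for Brownian motion, P(M_t ≥ a) = 2 · P(B_t ≥ a) for a ≥ 0. Since B_t ~ N(0, t), P(B_t ≥ 4.68) = 1 − Φ(4.68/√t) = 1 − Φ(4.68/√13.22) = 1 − Φ(1.2872). So
  P(M_{13.22} ≥ 4.68) = 2(1 − Φ(1.2872)) ≈ 0.1980.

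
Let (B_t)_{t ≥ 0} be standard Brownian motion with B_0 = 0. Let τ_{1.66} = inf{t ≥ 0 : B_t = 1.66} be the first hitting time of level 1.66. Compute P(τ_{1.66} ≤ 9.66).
P(τ_{1.66} ≤ 9.66) = 2(1 − Φ(1.66/√9.66)) = 2(1 − Φ(0.5341)) ≈ 0.5933

By the reflection principle for standard BM, P(τ_b ≤ t) = 2 · P(B_t ≥ b). Since B_t ~ N(0, t), P(B_t ≥ 1.66) = 1 − Φ(1.66/√t) = 1 − Φ(1.66/√9.66) = 1 − Φ(0.5341) ≈ 0.29664. Doubling: P(τ_{1.66} ≤ 9.66) ≈ 2 · 0.29664 = 0.59328 ≈ 0.5933.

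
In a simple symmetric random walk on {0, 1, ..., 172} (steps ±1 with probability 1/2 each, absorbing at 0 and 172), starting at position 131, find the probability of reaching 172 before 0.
P(hit 172 before 0) = 131/172

Let u_k = P(hit 172 before 0 | start at k). Then u_0 = 0, u_172 = 1, and u_k = u_{k-1}/2 + u_{k+1}/2 for 1 ≤ k ≤ 171. This harmonic recurrence is solved by u_k = k/172, giving u_131 = 131/172.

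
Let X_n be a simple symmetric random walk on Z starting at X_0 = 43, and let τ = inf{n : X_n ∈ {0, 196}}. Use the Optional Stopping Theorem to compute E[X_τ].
E[X_τ] = 43

X_n is a martingale and τ is a bounded-mean stopping time (indeed τ is finite a.s. with bounded expectation since the walk is in a bounded region). By the OST, E[X_τ] = E[X_0] = 43. Equivalently: E[X_τ] = 196 · P(hit 196 first) + 0 · P(hit 0 first) = 196 · (43/196) = 43.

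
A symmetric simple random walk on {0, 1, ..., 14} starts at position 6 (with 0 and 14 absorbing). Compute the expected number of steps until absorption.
E[τ | X_0 = 6] = 48

Let v_k = E[τ | X_0 = k]. Boundary: v_0 = v_14 = 0. Recurrence: v_k = 1 + (v_{k-1} + v_{k+1})/2 for 1 ≤ k ≤ 13. The particular solution to v_k − (v_{k-1} + v_{k+1})/2 = 1 is v_k = −k^2. Adding homogeneous solution A + B k and matching boundaries gives v_k = k (14 − k). Substituting k = 6: v_6 = 6 · 8 = 48.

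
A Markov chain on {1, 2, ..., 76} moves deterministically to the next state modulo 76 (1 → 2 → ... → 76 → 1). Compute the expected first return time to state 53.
E[T_53 | X_0 = 53] = 76

The chain cycles deterministically, so starting at state 53 it returns in exactly 76 steps. Equivalently, the stationary distribution is uniform π_j = 1/76 for every state j, so by Kac's formula E[T_53] = 1/π_53 = 76.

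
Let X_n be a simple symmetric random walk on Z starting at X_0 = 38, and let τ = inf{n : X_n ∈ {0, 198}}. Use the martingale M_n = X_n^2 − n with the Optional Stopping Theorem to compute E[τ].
E[τ] = 6080

M_n = X_n^2 − n is a martingale (since E[X_{n+1}^2 | F_n] = X_n^2 + 1). By OST (τ has finite mean in a bounded region), E[M_τ] = E[M_0] = X_0^2 − 0 = 38^2 = 1444. Also E[M_τ] = E[X_τ^2] − E[τ]. The walk exits at 0 or 198, with P(hit 198 first) = 38/198, so E[X_τ^2] = 198^2 · 38/198 + 0 = 7524. Thus E[τ] = E[X_τ^2] − E[M_τ] = 7524 − 1444 = 6080 = 38(198 − 38) = 6080.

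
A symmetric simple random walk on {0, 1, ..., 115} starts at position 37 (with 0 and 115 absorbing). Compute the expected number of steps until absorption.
E[τ | X_0 = 37] = 2886

Let v_k = E[τ | X_0 = k]. Boundary: v_0 = v_115 = 0. Recurrence: v_k = 1 + (v_{k-1} + v_{k+1})/2 for 1 ≤ k ≤ 114. The particular solution to v_k − (v_{k-1} + v_{k+1})/2 = 1 is v_k = −k^2. Adding homogeneous solution A + B k and matching boundaries gives v_k = k (115 − k). Substituting k = 37: v_37 = 37 · 78 = 2886.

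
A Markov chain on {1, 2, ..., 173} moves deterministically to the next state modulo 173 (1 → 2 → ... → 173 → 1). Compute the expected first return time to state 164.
E[T_164 | X_0 = 164] = 173

The chain cycles deterministically, so starting at state 164 it returns in exactly 173 steps. Equivalently, the stationary distribution is uniform π_j = 1/173 for every state j, so by Kac's formula E[T_164] = 1/π_164 = 173.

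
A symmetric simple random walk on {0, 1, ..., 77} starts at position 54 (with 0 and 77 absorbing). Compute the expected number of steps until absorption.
E[τ | X_0 = 54] = 1242

Let v_k = E[τ | X_0 = k]. Boundary: v_0 = v_77 = 0. Recurrence: v_k = 1 + (v_{k-1} + v_{k+1})/2 for 1 ≤ k ≤ 76. The particular solution to v_k − (v_{k-1} + v_{k+1})/2 = 1 is v_k = −k^2. Adding homogeneous solution A + B k and matching boundaries gives v_k = k (77 − k). Substituting k = 54: v_54 = 54 · 23 = 1242.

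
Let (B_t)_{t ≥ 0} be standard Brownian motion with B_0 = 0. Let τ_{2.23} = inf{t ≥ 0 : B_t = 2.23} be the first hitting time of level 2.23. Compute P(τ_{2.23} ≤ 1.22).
P(τ_{2.23} ≤ 1.22) = 2(1 − Φ(2.23/√1.22)) = 2(1 − Φ(2.0189)) ≈ 0.0435

By the reflection principle for standard BM, P(τ_b ≤ t) = 2 · P(B_t ≥ b). Since B_t ~ N(0, t), P(B_t ≥ 2.23) = 1 − Φ(2.23/√t) = 1 − Φ(2.23/√1.22) = 1 − Φ(2.0189) ≈ 0.02175. Doubling: P(τ_{2.23} ≤ 1.22) ≈ 2 · 0.02175 = 0.04350 ≈ 0.0435.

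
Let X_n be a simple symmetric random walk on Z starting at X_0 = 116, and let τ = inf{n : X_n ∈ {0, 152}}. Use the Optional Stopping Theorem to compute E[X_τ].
E[X_τ] = 116

X_n is a martingale and τ is a bounded-mean stopping time (indeed τ is finite a.s. with bounded expectation since the walk is in a bounded region). By the OST, E[X_τ] = E[X_0] = 116. Equivalently: E[X_τ] = 152 · P(hit 152 first) + 0 · P(hit 0 first) = 152 · (116/152) = 116.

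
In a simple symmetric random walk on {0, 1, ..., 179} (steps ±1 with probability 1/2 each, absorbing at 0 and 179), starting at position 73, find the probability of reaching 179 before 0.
P(hit 179 before 0) = 73/179

Let u_k = P(hit 179 before 0 | start at k). Then u_0 = 0, u_179 = 1, and u_k = u_{k-1}/2 + u_{k+1}/2 for 1 ≤ k ≤ 178. This harmonic recurrence is solved by u_k = k/179, giving u_73 = 73/179.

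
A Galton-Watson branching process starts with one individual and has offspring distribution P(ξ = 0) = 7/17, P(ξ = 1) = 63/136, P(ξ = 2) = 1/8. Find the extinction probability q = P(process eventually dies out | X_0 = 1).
q = 1

Mean offspring μ = 0·7/17 + 1·63/136 + 2·1/8 = 97/136 ≤ 1. For μ ≤ 1 with offspring not concentrated at 1, the Galton-Watson process goes extinct almost surely, so q = 1.
(Algebraic check: The pgf is f(s) = 7/17 + 63/136·s + 1/8·s². The extinction probability q is the smallest fixed point of f in [0, 1]. Setting s = f(s):
  1/8·s² + (63/136 − 1)·s + 7/17 = 0
  1/8·s² − (7/17 + 1/8)·s + 7/17 = 0
which factors as (s − 1)·(1/8·s − 7/17) = 0, giving roots s = 1 and s = (7/17)/(1/8) = 56/17. Since 56/17 ≥ 1, the smallest root in [0, 1] is s = 1.)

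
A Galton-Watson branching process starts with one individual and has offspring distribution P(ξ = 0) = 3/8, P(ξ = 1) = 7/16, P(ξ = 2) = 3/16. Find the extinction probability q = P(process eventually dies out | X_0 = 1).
q = 1

Mean offspring μ = 0·3/8 + 1·7/16 + 2·3/16 = 13/16 ≤ 1. For μ ≤ 1 with offspring not concentrated at 1, the Galton-Watson process goes extinct almost surely, so q = 1.
(Algebraic check: The pgf is f(s) = 3/8 + 7/16·s + 3/16·s². The extinction probability q is the smallest fixed point of f in [0, 1]. Setting s = f(s):
  3/16·s² + (7/16 − 1)·s + 3/8 = 0
  3/16·s² − (3/8 + 3/16)·s + 3/8 = 0
which factors as (s − 1)·(3/16·s − 3/8) = 0, giving roots s = 1 and s = (3/8)/(3/16) = 2. Since 2 ≥ 1, the smallest root in [0, 1] is s = 1.)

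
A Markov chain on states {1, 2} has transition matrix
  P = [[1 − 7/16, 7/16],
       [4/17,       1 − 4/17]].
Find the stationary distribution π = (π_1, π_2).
π_1 = 64/183, π_2 = 119/183

Solve πP = π with π_1 + π_2 = 1. From πP = π: π_1 · (1 − 7/16) + π_2 · 4/17 = π_1 ⇒ π_2 · 4/17 = π_1 · 7/16 ⇒ π_2/π_1 = (7/16)/(4/17) = 119/64. Together with π_1 + π_2 = 1:
  π_1 = (4/17)/(7/16 + 4/17) = (4/17)/(183/272) = 64/183,
  π_2 = (7/16)/(7/16 + 4/17) = (7/16)/(183/272) = 119/183.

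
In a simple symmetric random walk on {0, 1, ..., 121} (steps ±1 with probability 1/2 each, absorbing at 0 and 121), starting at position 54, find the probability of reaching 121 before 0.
P(hit 121 before 0) = 54/121

Let u_k = P(hit 121 before 0 | start at k). Then u_0 = 0, u_121 = 1, and u_k = u_{k-1}/2 + u_{k+1}/2 for 1 ≤ k ≤ 120. This harmonic recurrence is solved by u_k = k/121, giving u_54 = 54/121.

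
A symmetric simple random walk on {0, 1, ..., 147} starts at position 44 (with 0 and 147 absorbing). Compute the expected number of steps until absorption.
E[τ | X_0 = 44] = 4532

Let v_k = E[τ | X_0 = k]. Boundary: v_0 = v_147 = 0. Recurrence: v_k = 1 + (v_{k-1} + v_{k+1})/2 for 1 ≤ k ≤ 146. The particular solution to v_k − (v_{k-1} + v_{k+1})/2 = 1 is v_k = −k^2. Adding homogeneous solution A + B k and matching boundaries gives v_k = k (147 − k). Substituting k = 44: v_44 = 44 · 103 = 4532.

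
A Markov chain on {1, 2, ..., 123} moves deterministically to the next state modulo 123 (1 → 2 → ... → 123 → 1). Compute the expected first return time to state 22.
E[T_22 | X_0 = 22] = 123

The chain cycles deterministically, so starting at state 22 it returns in exactly 123 steps. Equivalently, the stationary distribution is uniform π_j = 1/123 for every state j, so by Kac's formula E[T_22] = 1/π_22 = 123.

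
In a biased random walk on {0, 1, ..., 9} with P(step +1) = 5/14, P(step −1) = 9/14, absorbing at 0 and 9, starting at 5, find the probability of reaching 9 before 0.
P(hit 9 before 0) = (1 − (9/5)^5) / (1 − (9/5)^9) = 8738125/96366841

Let u_k denote P(reach 9 before 0 | start at k). Boundary: u_0 = 0, u_9 = 1. Recurrence: u_k = 5/14·u_{k+1} + 9/14·u_{k-1} for 1 ≤ k ≤ 8. Try u_k = A + B·r^k with r = q/p = (9/14)/(5/14) = 9/5. Substitution satisfies the recurrence; boundary conditions give:
  u_k = (1 − r^k) / (1 − r^N) = (1 − (9/5)^5) / (1 − (9/5)^9) = 8738125/96366841.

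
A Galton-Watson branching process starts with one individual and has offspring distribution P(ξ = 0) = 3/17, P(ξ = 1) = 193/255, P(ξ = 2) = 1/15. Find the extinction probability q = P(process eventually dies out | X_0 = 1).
q = 1

Mean offspring μ = 0·3/17 + 1·193/255 + 2·1/15 = 227/255 ≤ 1. For μ ≤ 1 with offspring not concentrated at 1, the Galton-Watson process goes extinct almost surely, so q = 1.
(Algebraic check: The pgf is f(s) = 3/17 + 193/255·s + 1/15·s². The extinction probability q is the smallest fixed point of f in [0, 1]. Setting s = f(s):
  1/15·s² + (193/255 − 1)·s + 3/17 = 0
  1/15·s² − (3/17 + 1/15)·s + 3/17 = 0
which factors as (s − 1)·(1/15·s − 3/17) = 0, giving roots s = 1 and s = (3/17)/(1/15) = 45/17. Since 45/17 ≥ 1, the smallest root in [0, 1] is s = 1.)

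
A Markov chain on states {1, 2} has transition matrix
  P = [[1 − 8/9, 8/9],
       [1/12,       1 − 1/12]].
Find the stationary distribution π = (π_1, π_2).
π_1 = 3/35, π_2 = 32/35

Solve πP = π with π_1 + π_2 = 1. From πP = π: π_1 · (1 − 8/9) + π_2 · 1/12 = π_1 ⇒ π_2 · 1/12 = π_1 · 8/9 ⇒ π_2/π_1 = (8/9)/(1/12) = 32/3. Together with π_1 + π_2 = 1:
  π_1 = (1/12)/(8/9 + 1/12) = (1/12)/(35/36) = 3/35,
  π_2 = (8/9)/(8/9 + 1/12) = (8/9)/(35/36) = 32/35.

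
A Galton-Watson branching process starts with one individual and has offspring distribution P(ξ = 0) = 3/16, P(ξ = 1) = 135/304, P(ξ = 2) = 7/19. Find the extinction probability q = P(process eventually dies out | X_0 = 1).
q = 57/112

The pgf is f(s) = 3/16 + 135/304·s + 7/19·s². The extinction probability q is the smallest fixed point of f in [0, 1]. Setting s = f(s):
  7/19·s² + (135/304 − 1)·s + 3/16 = 0
  7/19·s² − (3/16 + 7/19)·s + 3/16 = 0
which factors as (s − 1)·(7/19·s − 3/16) = 0, giving roots s = 1 and s = (3/16)/(7/19) = 57/112.
Mean offspring μ = 135/304 + 2·7/19 = 359/304 > 1 (supercritical), so q < 1. The extinction probability is the smaller root: q = (3/16)/(7/19) = 57/112.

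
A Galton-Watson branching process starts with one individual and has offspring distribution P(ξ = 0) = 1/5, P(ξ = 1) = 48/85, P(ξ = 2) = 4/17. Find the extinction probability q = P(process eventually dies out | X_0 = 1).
q = 17/20

The pgf is f(s) = 1/5 + 48/85·s + 4/17·s². The extinction probability q is the smallest fixed point of f in [0, 1]. Setting s = f(s):
  4/17·s² + (48/85 − 1)·s + 1/5 = 0
  4/17·s² − (1/5 + 4/17)·s + 1/5 = 0
which factors as (s − 1)·(4/17·s − 1/5) = 0, giving roots s = 1 and s = (1/5)/(4/17) = 17/20.
Mean offspring μ = 48/85 + 2·4/17 = 88/85 > 1 (supercritical), so q < 1. The extinction probability is the smaller root: q = (1/5)/(4/17) = 17/20.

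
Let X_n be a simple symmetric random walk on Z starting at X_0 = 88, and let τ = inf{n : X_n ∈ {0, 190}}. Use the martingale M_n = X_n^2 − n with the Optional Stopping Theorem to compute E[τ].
E[τ] = 8976

M_n = X_n^2 − n is a martingale (since E[X_{n+1}^2 | F_n] = X_n^2 + 1). By OST (τ has finite mean in a bounded region), E[M_τ] = E[M_0] = X_0^2 − 0 = 88^2 = 7744. Also E[M_τ] = E[X_τ^2] − E[τ]. The walk exits at 0 or 190, with P(hit 190 first) = 88/190, so E[X_τ^2] = 190^2 · 88/190 + 0 = 16720. Thus E[τ] = E[X_τ^2] − E[M_τ] = 16720 − 7744 = 8976 = 88(190 − 88) = 8976.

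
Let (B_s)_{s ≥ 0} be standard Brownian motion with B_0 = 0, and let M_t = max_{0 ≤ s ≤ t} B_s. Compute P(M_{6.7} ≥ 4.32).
P(M_{6.7} ≥ 4.32) = 2·P(B_{6.7} ≥ 4.32) = 2(1 − Φ(4.32/√6.7)) ≈ 0.0951

By the reflection principle for Brownian motion, P(M_t ≥ a) = 2 · P(B_t ≥ a) for a ≥ 0. Since B_t ~ N(0, t), P(B_t ≥ 4.32) = 1 − Φ(4.32/√t) = 1 − Φ(4.32/√6.7) = 1 − Φ(1.6690). So
  P(M_{6.7} ≥ 4.32) = 2(1 − Φ(1.6690)) ≈ 0.0951.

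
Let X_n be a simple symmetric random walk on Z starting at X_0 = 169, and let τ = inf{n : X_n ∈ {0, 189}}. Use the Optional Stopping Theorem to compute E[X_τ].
E[X_τ] = 169

X_n is a martingale and τ is a bounded-mean stopping time (indeed τ is finite a.s. with bounded expectation since the walk is in a bounded region). By the OST, E[X_τ] = E[X_0] = 169. Equivalently: E[X_τ] = 189 · P(hit 189 first) + 0 · P(hit 0 first) = 189 · (169/189) = 169.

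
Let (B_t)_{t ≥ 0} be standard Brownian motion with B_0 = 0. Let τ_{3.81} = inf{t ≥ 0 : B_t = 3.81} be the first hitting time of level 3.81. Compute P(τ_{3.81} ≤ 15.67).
P(τ_{3.81} ≤ 15.67) = 2(1 − Φ(3.81/√15.67)) = 2(1 − Φ(0.9625)) ≈ 0.3358

By the reflection principle for standard BM, P(τ_b ≤ t) = 2 · P(B_t ≥ b). Since B_t ~ N(0, t), P(B_t ≥ 3.81) = 1 − Φ(3.81/√t) = 1 − Φ(3.81/√15.67) = 1 − Φ(0.9625) ≈ 0.16790. Doubling: P(τ_{3.81} ≤ 15.67) ≈ 2 · 0.16790 = 0.33580 ≈ 0.3358.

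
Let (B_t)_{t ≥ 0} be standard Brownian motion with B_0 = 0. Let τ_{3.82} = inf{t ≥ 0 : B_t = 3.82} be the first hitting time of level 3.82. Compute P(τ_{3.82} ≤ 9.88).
P(τ_{3.82} ≤ 9.88) = 2(1 − Φ(3.82/√9.88)) = 2(1 − Φ(1.2153)) ≈ 0.2243

By the reflection principle for standard BM, P(τ_b ≤ t) = 2 · P(B_t ≥ b). Since B_t ~ N(0, t), P(B_t ≥ 3.82) = 1 − Φ(3.82/√t) = 1 − Φ(3.82/√9.88) = 1 − Φ(1.2153) ≈ 0.11213. Doubling: P(τ_{3.82} ≤ 9.88) ≈ 2 · 0.11213 = 0.22426 ≈ 0.2243.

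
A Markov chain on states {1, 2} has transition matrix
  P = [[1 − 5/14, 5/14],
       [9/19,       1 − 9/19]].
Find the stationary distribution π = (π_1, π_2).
π_1 = 126/221, π_2 = 95/221

Solve πP = π with π_1 + π_2 = 1. From πP = π: π_1 · (1 − 5/14) + π_2 · 9/19 = π_1 ⇒ π_2 · 9/19 = π_1 · 5/14 ⇒ π_2/π_1 = (5/14)/(9/19) = 95/126. Together with π_1 + π_2 = 1:
  π_1 = (9/19)/(5/14 + 9/19) = (9/19)/(221/266) = 126/221,
  π_2 = (5/14)/(5/14 + 9/19) = (5/14)/(221/266) = 95/221.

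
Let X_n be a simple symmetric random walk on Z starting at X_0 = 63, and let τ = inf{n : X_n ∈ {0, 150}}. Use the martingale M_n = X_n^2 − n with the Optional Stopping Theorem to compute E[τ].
E[τ] = 5481

M_n = X_n^2 − n is a martingale (since E[X_{n+1}^2 | F_n] = X_n^2 + 1). By OST (τ has finite mean in a bounded region), E[M_τ] = E[M_0] = X_0^2 − 0 = 63^2 = 3969. Also E[M_τ] = E[X_τ^2] − E[τ]. The walk exits at 0 or 150, with P(hit 150 first) = 63/150, so E[X_τ^2] = 150^2 · 63/150 + 0 = 9450. Thus E[τ] = E[X_τ^2] − E[M_τ] = 9450 − 3969 = 5481 = 63(150 − 63) = 5481.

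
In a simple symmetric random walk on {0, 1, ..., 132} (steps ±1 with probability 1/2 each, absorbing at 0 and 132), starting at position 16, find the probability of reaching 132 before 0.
P(hit 132 before 0) = 16/132 = 4/33

Let u_k = P(hit 132 before 0 | start at k). Then u_0 = 0, u_132 = 1, and u_k = u_{k-1}/2 + u_{k+1}/2 for 1 ≤ k ≤ 131. This harmonic recurrence is solved by u_k = k/132, giving u_16 = 16/132 = 4/33.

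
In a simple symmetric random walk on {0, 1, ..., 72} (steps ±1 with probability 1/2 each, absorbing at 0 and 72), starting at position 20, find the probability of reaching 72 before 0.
P(hit 72 before 0) = 20/72 = 5/18

Let u_k = P(hit 72 before 0 | start at k). Then u_0 = 0, u_72 = 1, and u_k = u_{k-1}/2 + u_{k+1}/2 for 1 ≤ k ≤ 71. This harmonic recurrence is solved by u_k = k/72, giving u_20 = 20/72 = 5/18.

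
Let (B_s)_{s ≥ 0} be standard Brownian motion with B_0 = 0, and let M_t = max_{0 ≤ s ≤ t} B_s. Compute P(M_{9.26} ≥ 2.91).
P(M_{9.26} ≥ 2.91) = 2·P(B_{9.26} ≥ 2.91) = 2(1 − Φ(2.91/√9.26)) ≈ 0.3389

By the reflection principle for Brownian motion, P(M_t ≥ a) = 2 · P(B_t ≥ a) for a ≥ 0. Since B_t ~ N(0, t), P(B_t ≥ 2.91) = 1 − Φ(2.91/√t) = 1 − Φ(2.91/√9.26) = 1 − Φ(0.9563). So
  P(M_{9.26} ≥ 2.91) = 2(1 − Φ(0.9563)) ≈ 0.3389.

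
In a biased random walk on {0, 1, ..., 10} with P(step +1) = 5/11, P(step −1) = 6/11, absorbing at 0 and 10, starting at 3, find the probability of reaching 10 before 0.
P(hit 10 before 0) = (1 − (6/5)^3) / (1 − (6/5)^10) = 7109375/50700551

Let u_k denote P(reach 10 before 0 | start at k). Boundary: u_0 = 0, u_10 = 1. Recurrence: u_k = 5/11·u_{k+1} + 6/11·u_{k-1} for 1 ≤ k ≤ 9. Try u_k = A + B·r^k with r = q/p = (6/11)/(5/11) = 6/5. Substitution satisfies the recurrence; boundary conditions give:
  u_k = (1 − r^k) / (1 − r^N) = (1 − (6/5)^3) / (1 − (6/5)^10) = 7109375/50700551.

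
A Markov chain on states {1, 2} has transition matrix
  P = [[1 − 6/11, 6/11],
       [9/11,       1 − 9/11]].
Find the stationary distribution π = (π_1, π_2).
π_1 = 3/5, π_2 = 2/5

Solve πP = π with π_1 + π_2 = 1. From πP = π: π_1 · (1 − 6/11) + π_2 · 9/11 = π_1 ⇒ π_2 · 9/11 = π_1 · 6/11 ⇒ π_2/π_1 = (6/11)/(9/11) = 2/3. Together with π_1 + π_2 = 1:
  π_1 = (9/11)/(6/11 + 9/11) = (9/11)/(15/11) = 3/5,
  π_2 = (6/11)/(6/11 + 9/11) = (6/11)/(15/11) = 2/5.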